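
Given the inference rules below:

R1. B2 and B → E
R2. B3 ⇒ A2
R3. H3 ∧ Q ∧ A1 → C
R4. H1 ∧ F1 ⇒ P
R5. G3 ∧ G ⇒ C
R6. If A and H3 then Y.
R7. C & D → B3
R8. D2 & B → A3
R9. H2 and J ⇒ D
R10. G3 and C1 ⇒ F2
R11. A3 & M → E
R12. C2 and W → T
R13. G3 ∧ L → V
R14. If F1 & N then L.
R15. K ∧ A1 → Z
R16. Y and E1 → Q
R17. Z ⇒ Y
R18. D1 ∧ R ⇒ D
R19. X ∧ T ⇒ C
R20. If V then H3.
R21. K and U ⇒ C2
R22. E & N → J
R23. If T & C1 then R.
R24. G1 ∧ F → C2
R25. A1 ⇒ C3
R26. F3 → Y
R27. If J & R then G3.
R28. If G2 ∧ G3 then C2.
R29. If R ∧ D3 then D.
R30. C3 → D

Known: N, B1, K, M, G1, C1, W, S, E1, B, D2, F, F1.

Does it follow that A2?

Forward chaining from the given facts derives: A3, E, L, J, C2, T, R, G3, F2, V, H3.
The only rule concluding A2 is R2, which needs B3; that is never established.

No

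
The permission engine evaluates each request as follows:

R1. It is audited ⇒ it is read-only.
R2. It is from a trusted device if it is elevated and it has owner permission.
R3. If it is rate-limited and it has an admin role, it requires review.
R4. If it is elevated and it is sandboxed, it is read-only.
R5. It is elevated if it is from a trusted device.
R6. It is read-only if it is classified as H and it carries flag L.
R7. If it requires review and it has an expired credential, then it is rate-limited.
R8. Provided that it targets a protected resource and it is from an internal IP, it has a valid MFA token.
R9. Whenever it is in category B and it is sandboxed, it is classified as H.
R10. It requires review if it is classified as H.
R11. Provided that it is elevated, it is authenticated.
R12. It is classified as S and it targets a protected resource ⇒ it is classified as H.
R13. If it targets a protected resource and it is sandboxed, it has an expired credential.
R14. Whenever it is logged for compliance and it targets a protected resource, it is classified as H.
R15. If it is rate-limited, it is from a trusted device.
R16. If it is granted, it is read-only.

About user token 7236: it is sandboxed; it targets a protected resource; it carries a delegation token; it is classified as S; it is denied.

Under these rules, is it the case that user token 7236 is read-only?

Yes

By R12 (it is classified as S, it targets a protected resource): it is classified as H.
By R13 (it targets a protected resource, it is sandboxed): it has an expired credential.
By R10 (it is classified as H): it requires review.
By R7 (it requires review, it has an expired credential): it is rate-limited.
By R15 (it is rate-limited): it is from a trusted device.
By R5 (it is from a trusted device): it is elevated.
By R4 (it is elevated, it is sandboxed): it is read-only.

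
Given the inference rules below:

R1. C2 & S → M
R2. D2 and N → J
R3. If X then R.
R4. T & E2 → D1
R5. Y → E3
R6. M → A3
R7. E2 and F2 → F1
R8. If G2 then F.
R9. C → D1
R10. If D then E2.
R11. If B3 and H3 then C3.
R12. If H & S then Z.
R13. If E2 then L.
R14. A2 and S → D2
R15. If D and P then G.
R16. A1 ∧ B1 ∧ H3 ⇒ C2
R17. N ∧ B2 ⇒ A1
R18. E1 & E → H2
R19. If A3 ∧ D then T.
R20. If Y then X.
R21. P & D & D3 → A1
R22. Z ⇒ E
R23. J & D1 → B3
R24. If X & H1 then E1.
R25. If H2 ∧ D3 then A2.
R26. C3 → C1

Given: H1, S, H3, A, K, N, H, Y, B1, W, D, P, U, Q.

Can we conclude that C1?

Forward chaining from the given facts derives: E3, E2, Z, L, G, X, E, E1, R, H2.
The only rule concluding C1 is R26, which needs C3; that is never established.

No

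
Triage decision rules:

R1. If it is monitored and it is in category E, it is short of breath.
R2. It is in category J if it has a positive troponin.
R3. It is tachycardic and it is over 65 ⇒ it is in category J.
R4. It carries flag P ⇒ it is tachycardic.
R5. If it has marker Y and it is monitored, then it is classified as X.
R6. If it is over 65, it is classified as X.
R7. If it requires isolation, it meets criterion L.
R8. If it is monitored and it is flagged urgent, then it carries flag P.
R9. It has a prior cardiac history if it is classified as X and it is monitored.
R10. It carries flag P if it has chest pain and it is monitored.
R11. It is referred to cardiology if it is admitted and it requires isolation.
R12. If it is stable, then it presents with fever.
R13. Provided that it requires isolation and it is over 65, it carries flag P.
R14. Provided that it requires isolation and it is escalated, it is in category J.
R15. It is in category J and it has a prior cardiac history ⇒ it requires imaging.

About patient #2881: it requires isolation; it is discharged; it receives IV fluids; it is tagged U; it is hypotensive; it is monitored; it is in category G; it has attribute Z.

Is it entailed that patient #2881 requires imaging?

Forward chaining from the given facts derives: meets criterion L.
The only rule concluding "it requires imaging" is R15, which needs "it is in category J"; that is never established.

No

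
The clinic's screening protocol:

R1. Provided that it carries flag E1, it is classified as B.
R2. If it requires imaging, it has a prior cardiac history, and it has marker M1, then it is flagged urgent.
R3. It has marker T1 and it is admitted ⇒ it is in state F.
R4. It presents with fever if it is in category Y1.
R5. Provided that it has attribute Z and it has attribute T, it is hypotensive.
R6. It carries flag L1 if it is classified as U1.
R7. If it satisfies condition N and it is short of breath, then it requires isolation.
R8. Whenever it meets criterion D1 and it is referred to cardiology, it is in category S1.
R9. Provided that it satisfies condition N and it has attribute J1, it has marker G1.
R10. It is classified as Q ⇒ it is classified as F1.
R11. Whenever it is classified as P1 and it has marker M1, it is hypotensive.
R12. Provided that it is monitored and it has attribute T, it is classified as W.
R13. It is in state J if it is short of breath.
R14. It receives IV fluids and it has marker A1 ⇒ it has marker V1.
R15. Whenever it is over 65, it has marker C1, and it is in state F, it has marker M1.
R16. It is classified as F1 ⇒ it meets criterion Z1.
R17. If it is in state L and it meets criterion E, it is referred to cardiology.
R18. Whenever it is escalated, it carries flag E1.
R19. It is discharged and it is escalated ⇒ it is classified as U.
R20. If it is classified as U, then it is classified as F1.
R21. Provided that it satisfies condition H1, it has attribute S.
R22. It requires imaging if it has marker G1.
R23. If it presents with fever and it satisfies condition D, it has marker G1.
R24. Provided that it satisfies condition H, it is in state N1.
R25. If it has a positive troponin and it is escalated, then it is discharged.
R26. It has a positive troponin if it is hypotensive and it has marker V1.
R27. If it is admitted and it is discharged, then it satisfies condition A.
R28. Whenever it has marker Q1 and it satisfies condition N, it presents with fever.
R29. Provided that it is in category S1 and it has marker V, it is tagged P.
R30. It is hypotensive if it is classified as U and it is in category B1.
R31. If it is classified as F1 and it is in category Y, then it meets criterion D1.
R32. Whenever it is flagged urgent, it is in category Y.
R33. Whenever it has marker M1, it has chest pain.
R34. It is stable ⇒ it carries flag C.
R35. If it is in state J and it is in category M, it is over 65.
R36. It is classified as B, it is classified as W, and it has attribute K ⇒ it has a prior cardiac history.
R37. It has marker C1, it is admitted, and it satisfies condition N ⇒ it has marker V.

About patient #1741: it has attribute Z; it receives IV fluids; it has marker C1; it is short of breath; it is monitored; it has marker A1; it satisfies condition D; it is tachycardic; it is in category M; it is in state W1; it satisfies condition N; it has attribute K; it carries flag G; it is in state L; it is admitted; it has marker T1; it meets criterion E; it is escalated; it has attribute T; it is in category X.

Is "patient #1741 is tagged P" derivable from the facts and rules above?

Forward chaining from the given facts derives: is in state F, is hypotensive, requires isolation, is classified as W, is in state J, has marker V1, is referred to cardiology, carries flag E1, has a positive troponin, is over 65, has marker V, is classified as B, has marker M1, is discharged, satisfies condition A, has chest pain, has a prior cardiac history, is classified as U, is classified as F1, meets criterion Z1.
The only rule concluding "it is tagged P" is R29, which needs "it is in category S1"; that is never established.

No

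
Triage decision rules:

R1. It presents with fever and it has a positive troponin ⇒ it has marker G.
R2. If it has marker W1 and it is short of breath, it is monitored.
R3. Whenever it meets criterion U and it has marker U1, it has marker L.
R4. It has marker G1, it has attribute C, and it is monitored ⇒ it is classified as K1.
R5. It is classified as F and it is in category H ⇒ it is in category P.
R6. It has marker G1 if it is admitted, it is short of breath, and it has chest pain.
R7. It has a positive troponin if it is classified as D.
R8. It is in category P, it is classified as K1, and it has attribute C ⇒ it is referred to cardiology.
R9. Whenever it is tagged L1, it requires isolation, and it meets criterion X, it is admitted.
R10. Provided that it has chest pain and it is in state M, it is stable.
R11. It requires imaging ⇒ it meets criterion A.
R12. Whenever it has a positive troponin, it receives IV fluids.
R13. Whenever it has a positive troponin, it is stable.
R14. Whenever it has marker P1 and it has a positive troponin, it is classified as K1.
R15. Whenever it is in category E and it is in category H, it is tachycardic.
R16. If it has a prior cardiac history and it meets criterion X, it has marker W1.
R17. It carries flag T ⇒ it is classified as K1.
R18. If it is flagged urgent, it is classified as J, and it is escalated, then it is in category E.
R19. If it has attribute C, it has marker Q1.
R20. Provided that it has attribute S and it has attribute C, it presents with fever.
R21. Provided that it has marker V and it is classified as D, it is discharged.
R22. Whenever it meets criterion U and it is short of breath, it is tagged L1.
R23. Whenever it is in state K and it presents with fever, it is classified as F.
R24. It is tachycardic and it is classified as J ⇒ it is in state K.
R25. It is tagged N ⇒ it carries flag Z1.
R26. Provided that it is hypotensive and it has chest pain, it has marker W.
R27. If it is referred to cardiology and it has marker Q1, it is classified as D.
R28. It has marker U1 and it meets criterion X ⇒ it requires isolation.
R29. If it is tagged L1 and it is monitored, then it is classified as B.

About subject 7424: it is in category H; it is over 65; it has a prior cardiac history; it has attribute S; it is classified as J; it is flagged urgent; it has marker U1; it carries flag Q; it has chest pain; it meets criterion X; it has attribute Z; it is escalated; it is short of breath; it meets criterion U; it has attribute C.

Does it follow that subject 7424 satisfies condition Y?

Forward chaining from the given facts derives: has marker L, has marker W1, is in category E, has marker Q1, presents with fever, is tagged L1, requires isolation, is monitored, is admitted, is tachycardic, is in state K, is classified as B, has marker G1, is classified as F, is classified as K1, is in category P, is referred to cardiology, is classified as D, has a positive troponin, receives IV fluids, is stable, has marker G.
No rule has "it satisfies condition Y" as its conclusion, and it is not among the given facts.

No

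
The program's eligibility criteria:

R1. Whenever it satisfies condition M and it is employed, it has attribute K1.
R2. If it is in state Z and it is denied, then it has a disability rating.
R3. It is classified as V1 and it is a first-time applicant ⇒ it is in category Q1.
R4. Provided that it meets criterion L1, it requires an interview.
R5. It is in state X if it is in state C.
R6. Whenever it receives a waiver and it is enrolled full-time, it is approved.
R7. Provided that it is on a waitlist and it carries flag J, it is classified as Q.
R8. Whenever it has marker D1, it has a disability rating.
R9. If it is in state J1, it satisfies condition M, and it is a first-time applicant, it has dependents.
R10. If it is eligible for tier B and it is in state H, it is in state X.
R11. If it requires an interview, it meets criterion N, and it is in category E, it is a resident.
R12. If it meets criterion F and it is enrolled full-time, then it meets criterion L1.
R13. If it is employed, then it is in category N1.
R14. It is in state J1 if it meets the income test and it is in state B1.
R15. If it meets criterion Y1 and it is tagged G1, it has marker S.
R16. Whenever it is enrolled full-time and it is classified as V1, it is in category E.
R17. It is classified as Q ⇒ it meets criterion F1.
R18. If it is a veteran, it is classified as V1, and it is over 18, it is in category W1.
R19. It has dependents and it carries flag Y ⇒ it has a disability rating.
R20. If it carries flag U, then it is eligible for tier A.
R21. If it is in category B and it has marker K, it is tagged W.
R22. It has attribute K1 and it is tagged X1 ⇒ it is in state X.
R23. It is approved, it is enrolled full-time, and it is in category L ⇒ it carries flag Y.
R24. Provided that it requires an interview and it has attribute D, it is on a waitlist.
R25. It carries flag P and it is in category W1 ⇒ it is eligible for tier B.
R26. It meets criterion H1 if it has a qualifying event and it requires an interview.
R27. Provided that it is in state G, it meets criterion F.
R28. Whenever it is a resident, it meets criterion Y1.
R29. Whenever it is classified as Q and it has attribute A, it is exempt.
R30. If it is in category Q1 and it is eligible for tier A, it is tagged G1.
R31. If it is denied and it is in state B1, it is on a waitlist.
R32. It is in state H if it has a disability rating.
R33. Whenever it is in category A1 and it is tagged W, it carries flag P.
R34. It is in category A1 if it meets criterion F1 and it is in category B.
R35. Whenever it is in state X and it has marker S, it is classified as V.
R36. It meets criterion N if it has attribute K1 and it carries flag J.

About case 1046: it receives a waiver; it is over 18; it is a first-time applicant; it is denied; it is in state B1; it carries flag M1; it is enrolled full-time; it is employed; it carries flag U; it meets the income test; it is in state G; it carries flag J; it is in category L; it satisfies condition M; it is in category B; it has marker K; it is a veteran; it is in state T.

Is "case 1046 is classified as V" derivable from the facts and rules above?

No

Forward chaining from the given facts derives: has attribute K1, is approved, is in category N1, is in state J1, is eligible for tier A, is tagged W, carries flag Y, meets criterion F, is on a waitlist, meets criterion N, is classified as Q, has dependents, meets criterion L1, meets criterion F1, has a disability rating, is in state H, is in category A1, requires an interview, carries flag P.
The only rule concluding "it is classified as V" is R35, which needs "it is in state X"; that is never established.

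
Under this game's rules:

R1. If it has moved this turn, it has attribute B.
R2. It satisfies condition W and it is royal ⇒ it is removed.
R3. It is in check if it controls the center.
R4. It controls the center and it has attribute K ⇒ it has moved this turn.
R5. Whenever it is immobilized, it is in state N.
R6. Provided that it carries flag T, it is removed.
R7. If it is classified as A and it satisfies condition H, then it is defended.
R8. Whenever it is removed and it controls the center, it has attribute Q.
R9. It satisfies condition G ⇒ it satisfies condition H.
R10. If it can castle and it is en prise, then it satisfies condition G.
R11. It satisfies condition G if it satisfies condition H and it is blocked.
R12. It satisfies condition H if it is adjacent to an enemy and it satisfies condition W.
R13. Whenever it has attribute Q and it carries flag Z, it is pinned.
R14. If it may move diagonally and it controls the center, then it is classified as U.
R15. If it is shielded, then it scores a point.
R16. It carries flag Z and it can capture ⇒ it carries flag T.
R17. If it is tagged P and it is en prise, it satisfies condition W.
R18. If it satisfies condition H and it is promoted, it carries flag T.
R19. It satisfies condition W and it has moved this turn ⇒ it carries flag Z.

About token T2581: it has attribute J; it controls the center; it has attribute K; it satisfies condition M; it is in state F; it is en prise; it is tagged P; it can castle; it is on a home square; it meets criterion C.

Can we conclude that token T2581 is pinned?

No

Forward chaining from the given facts derives: is in check, has moved this turn, satisfies condition G, satisfies condition W, carries flag Z, has attribute B, satisfies condition H.
The only rule concluding "it is pinned" is R13, which needs "it has attribute Q"; that is never established.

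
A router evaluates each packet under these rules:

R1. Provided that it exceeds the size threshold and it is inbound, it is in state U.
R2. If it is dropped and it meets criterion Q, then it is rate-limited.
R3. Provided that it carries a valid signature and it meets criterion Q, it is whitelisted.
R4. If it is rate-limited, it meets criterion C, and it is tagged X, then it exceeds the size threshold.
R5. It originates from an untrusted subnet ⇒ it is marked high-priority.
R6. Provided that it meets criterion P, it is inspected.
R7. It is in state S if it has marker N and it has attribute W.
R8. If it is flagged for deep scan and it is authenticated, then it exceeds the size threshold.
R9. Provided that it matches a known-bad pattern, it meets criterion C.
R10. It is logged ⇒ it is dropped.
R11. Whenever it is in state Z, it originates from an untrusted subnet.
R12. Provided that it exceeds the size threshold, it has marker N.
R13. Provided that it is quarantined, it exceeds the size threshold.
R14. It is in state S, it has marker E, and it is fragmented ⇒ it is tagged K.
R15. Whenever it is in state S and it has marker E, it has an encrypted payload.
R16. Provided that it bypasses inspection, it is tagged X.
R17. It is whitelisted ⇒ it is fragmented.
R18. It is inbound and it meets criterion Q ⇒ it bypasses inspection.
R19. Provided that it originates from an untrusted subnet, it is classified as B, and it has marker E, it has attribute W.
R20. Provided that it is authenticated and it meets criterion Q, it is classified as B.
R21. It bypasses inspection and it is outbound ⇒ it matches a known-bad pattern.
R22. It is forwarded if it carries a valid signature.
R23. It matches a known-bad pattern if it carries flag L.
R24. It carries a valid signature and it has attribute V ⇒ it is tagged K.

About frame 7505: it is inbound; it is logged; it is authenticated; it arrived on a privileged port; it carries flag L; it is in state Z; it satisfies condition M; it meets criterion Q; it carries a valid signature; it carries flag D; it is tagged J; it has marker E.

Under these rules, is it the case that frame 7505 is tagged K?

By R3 (it carries a valid signature, it meets criterion Q): it is whitelisted.
By R10 (it is logged): it is dropped.
By R11 (it is in state Z): it originates from an untrusted subnet.
By R17 (it is whitelisted): it is fragmented.
By R18 (it is inbound, it meets criterion Q): it bypasses inspection.
By R20 (it is authenticated, it meets criterion Q): it is classified as B.
By R23 (it carries flag L): it matches a known-bad pattern.
By R2 (it is dropped, it meets criterion Q): it is rate-limited.
By R9 (it matches a known-bad pattern): it meets criterion C.
By R16 (it bypasses inspection): it is tagged X.
By R19 (it originates from an untrusted subnet, it is classified as B, it has marker E): it has attribute W.
By R4 (it is rate-limited, it meets criterion C, it is tagged X): it exceeds the size threshold.
By R12 (it exceeds the size threshold): it has marker N.
By R7 (it has marker N, it has attribute W): it is in state S.
By R14 (it is in state S, it has marker E, it is fragmented): it is tagged K.

Yes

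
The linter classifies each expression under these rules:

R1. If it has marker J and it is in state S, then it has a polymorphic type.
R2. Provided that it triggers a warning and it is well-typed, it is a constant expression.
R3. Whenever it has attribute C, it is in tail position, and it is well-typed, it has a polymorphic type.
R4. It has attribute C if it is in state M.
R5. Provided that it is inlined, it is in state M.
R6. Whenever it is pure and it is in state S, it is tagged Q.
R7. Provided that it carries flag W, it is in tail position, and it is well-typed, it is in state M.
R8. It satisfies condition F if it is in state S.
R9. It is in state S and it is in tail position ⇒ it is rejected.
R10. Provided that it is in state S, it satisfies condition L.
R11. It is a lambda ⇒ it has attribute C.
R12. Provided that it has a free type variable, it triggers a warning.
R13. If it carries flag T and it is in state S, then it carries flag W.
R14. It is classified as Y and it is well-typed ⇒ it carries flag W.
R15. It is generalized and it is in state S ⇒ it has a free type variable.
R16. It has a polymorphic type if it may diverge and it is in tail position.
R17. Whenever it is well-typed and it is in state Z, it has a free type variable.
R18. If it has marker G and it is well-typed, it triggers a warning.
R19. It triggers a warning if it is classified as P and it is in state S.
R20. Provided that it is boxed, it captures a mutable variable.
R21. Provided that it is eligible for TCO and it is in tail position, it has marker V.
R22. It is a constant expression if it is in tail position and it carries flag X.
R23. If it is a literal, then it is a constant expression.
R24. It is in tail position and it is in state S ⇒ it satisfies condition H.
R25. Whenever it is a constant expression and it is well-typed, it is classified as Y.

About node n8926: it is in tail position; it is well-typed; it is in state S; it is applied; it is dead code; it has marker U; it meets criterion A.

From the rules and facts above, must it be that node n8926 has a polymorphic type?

Forward chaining from the given facts derives: satisfies condition F, is rejected, satisfies condition L, satisfies condition H.
Rules concluding "it has a polymorphic type": R1 needs "it has marker J"; R3 needs "it has attribute C"; R16 needs "it may diverge" — none of these are established.

No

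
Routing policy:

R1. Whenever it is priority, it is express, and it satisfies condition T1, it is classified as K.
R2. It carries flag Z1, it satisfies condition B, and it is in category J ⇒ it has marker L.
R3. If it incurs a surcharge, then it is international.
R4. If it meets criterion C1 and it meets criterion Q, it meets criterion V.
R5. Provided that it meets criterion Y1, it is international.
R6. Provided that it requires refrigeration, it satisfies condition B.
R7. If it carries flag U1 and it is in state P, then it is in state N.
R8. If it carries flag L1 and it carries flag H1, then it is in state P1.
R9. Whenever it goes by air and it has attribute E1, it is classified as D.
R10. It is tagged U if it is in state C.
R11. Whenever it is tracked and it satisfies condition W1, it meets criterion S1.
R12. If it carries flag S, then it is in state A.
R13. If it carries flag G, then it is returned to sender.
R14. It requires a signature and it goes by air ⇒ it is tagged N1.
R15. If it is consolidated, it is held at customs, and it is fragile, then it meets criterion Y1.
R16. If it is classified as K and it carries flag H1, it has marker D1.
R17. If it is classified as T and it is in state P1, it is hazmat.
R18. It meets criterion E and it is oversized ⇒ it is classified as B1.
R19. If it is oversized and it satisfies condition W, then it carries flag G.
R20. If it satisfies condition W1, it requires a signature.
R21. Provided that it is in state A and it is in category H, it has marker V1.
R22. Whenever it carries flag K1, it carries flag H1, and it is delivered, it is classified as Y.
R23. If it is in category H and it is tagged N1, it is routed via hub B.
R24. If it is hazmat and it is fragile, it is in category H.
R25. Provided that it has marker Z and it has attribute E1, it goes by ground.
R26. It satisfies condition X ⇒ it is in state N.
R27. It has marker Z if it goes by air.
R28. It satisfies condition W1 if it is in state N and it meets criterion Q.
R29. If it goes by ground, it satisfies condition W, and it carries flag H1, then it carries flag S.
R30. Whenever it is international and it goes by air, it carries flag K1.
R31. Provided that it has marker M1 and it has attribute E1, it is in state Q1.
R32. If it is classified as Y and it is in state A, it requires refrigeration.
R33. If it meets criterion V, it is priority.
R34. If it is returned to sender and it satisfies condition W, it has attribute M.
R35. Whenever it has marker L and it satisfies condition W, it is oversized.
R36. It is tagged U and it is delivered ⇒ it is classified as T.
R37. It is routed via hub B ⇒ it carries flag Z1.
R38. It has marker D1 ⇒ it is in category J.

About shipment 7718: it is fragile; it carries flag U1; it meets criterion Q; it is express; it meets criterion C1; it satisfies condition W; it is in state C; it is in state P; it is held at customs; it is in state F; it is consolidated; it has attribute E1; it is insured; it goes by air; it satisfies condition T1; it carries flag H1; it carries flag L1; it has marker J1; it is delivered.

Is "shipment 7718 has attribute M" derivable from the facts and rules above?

By R4 (it meets criterion C1, it meets criterion Q): it meets criterion V.
By R7 (it carries flag U1, it is in state P): it is in state N.
By R8 (it carries flag L1, it carries flag H1): it is in state P1.
By R10 (it is in state C): it is tagged U.
By R15 (it is consolidated, it is held at customs, it is fragile): it meets criterion Y1.
By R27 (it goes by air): it has marker Z.
By R28 (it is in state N, it meets criterion Q): it satisfies condition W1.
By R33 (it meets criterion V): it is priority.
By R36 (it is tagged U, it is delivered): it is classified as T.
By R1 (it is priority, it is express, it satisfies condition T1): it is classified as K.
By R5 (it meets criterion Y1): it is international.
By R16 (it is classified as K, it carries flag H1): it has marker D1.
By R17 (it is classified as T, it is in state P1): it is hazmat.
By R20 (it satisfies condition W1): it requires a signature.
By R24 (it is hazmat, it is fragile): it is in category H.
By R25 (it has marker Z, it has attribute E1): it goes by ground.
By R29 (it goes by ground, it satisfies condition W, it carries flag H1): it carries flag S.
By R30 (it is international, it goes by air): it carries flag K1.
By R38 (it has marker D1): it is in category J.
By R12 (it carries flag S): it is in state A.
By R14 (it requires a signature, it goes by air): it is tagged N1.
By R22 (it carries flag K1, it carries flag H1, it is delivered): it is classified as Y.
By R23 (it is in category H, it is tagged N1): it is routed via hub B.
By R32 (it is classified as Y, it is in state A): it requires refrigeration.
By R37 (it is routed via hub B): it carries flag Z1.
By R6 (it requires refrigeration): it satisfies condition B.
By R2 (it carries flag Z1, it satisfies condition B, it is in category J): it has marker L.
By R35 (it has marker L, it satisfies condition W): it is oversized.
By R19 (it is oversized, it satisfies condition W): it carries flag G.
By R13 (it carries flag G): it is returned to sender.
By R34 (it is returned to sender, it satisfies condition W): it has attribute M.

Yes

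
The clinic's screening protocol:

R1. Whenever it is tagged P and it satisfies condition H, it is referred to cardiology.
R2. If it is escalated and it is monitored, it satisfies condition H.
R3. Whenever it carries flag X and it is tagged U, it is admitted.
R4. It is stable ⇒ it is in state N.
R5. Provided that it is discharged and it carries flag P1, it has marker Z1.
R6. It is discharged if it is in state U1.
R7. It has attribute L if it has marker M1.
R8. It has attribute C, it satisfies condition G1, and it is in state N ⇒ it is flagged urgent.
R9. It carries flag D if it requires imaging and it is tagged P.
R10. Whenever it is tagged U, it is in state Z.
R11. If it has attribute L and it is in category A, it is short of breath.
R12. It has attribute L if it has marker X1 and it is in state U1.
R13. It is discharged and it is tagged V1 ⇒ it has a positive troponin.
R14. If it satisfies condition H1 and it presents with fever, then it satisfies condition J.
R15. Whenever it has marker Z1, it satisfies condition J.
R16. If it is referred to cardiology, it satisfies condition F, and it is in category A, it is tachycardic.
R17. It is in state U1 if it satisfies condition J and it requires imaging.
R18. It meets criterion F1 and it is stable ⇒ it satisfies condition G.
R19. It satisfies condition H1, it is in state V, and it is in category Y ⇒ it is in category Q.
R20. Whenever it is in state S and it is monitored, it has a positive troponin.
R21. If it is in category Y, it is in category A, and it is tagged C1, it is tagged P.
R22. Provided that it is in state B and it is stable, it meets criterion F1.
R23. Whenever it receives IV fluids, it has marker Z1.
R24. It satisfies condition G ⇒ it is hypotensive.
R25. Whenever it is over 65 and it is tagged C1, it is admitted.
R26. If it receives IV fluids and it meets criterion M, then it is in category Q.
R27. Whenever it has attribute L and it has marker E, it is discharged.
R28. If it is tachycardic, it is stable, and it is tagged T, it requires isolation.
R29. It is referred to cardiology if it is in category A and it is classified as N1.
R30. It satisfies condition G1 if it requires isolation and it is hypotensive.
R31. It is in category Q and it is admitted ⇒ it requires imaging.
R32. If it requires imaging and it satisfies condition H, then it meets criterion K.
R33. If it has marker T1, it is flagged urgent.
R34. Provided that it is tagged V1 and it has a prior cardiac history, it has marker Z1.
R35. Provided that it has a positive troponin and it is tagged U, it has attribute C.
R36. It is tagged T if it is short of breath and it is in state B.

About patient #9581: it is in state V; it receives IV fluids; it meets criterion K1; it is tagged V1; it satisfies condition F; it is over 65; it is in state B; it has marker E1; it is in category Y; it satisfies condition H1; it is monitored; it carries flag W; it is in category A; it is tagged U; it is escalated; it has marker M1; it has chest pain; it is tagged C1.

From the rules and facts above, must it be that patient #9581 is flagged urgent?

No

Forward chaining from the given facts derives: satisfies condition H, has attribute L, is in state Z, is short of breath, is in category Q, is tagged P, has marker Z1, is admitted, requires imaging, meets criterion K, is tagged T, is referred to cardiology, carries flag D, satisfies condition J, is tachycardic, is in state U1, is discharged, has a positive troponin, has attribute C.
Rules concluding "it is flagged urgent": R8 needs "it satisfies condition G1"; R33 needs "it has marker T1" — none of these are established.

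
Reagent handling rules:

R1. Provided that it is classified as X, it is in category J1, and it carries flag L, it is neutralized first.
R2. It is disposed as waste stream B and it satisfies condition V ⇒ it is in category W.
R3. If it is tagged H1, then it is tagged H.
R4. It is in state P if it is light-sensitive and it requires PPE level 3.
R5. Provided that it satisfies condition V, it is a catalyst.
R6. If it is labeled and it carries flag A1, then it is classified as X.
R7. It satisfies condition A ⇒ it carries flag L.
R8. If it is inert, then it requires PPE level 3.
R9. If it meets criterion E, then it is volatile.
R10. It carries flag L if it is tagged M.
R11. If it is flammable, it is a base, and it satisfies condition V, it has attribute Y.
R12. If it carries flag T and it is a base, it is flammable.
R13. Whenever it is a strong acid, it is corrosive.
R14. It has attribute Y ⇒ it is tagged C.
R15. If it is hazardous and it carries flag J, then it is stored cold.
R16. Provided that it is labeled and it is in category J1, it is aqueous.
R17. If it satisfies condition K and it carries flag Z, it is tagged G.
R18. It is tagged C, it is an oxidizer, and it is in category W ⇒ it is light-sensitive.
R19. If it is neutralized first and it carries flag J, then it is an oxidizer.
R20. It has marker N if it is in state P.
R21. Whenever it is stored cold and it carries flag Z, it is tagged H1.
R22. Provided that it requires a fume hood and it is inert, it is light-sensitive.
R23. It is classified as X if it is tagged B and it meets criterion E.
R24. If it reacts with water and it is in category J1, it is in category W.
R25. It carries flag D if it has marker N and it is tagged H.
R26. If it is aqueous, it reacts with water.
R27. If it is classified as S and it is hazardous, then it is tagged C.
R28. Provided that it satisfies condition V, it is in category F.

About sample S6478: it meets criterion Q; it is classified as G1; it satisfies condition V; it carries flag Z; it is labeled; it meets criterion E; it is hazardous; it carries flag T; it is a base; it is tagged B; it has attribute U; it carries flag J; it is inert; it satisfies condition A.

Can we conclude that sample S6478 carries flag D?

No

Forward chaining from the given facts derives: is a catalyst, carries flag L, requires PPE level 3, is volatile, is flammable, is stored cold, is tagged H1, is classified as X, is in category F, is tagged H, has attribute Y, is tagged C.
The only rule concluding "it carries flag D" is R25, which needs "it has marker N"; that is never established.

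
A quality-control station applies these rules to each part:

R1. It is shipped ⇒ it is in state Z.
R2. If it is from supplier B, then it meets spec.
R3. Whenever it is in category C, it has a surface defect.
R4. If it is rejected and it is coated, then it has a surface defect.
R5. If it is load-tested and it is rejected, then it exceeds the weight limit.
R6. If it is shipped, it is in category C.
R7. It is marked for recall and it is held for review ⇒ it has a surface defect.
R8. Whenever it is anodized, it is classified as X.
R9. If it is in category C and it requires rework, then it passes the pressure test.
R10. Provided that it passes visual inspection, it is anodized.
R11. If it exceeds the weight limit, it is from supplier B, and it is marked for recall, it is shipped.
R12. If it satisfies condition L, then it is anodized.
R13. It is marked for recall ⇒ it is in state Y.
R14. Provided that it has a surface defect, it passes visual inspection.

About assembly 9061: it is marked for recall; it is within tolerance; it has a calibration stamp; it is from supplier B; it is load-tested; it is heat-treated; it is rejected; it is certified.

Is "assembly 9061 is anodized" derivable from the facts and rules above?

Yes

By R5 (it is load-tested, it is rejected): it exceeds the weight limit.
By R11 (it exceeds the weight limit, it is from supplier B, it is marked for recall): it is shipped.
By R6 (it is shipped): it is in category C.
By R3 (it is in category C): it has a surface defect.
By R14 (it has a surface defect): it passes visual inspection.
By R10 (it passes visual inspection): it is anodized.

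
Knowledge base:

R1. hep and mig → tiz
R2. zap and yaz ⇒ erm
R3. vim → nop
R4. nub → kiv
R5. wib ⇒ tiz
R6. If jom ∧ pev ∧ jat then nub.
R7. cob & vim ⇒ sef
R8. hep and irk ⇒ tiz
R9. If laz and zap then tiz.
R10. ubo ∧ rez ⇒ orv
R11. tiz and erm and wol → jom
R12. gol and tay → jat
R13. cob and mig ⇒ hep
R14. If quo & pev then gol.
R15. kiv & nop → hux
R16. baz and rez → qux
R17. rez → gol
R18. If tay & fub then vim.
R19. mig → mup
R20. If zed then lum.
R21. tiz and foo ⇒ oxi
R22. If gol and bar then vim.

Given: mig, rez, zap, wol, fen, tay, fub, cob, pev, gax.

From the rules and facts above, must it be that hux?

Forward chaining from the given facts derives: hep, gol, vim, mup, tiz, nop, sef, jat.
The only rule concluding hux is R15, which needs kiv; that is never established.

No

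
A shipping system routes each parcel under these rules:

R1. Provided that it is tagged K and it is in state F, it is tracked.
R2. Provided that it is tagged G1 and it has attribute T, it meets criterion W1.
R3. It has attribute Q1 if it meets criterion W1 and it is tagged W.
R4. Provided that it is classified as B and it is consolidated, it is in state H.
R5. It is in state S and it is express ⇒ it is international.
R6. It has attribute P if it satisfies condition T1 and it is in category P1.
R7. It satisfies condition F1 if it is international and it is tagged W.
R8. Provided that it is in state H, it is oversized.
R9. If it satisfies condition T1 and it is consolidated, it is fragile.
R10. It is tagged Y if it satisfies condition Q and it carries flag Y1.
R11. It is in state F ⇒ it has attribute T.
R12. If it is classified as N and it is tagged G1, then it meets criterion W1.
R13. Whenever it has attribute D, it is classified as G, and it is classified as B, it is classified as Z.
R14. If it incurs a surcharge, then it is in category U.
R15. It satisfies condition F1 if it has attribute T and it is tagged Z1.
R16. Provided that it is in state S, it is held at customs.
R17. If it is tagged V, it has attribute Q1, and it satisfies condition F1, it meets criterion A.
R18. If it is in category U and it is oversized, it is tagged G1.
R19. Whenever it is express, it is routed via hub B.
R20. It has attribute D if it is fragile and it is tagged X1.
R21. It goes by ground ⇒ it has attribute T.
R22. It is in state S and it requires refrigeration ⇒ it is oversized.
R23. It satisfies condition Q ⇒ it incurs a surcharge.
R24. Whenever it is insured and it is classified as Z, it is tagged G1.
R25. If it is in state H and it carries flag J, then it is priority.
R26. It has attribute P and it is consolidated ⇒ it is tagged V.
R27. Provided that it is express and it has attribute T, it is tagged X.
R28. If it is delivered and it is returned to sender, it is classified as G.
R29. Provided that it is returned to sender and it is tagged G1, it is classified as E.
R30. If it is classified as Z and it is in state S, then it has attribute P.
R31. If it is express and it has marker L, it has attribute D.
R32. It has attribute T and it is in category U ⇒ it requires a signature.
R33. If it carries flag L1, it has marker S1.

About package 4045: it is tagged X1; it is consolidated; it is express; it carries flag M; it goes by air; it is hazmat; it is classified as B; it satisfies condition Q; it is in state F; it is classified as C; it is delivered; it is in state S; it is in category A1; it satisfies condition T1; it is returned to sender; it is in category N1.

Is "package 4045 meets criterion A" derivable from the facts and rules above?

No

Forward chaining from the given facts derives: is in state H, is international, is oversized, is fragile, has attribute T, is held at customs, is routed via hub B, has attribute D, incurs a surcharge, is tagged X, is classified as G, is classified as Z, is in category U, is tagged G1, is classified as E, has attribute P, requires a signature, meets criterion W1, is tagged V.
The only rule concluding "it meets criterion A" is R17, which needs "it has attribute Q1"; that is never established.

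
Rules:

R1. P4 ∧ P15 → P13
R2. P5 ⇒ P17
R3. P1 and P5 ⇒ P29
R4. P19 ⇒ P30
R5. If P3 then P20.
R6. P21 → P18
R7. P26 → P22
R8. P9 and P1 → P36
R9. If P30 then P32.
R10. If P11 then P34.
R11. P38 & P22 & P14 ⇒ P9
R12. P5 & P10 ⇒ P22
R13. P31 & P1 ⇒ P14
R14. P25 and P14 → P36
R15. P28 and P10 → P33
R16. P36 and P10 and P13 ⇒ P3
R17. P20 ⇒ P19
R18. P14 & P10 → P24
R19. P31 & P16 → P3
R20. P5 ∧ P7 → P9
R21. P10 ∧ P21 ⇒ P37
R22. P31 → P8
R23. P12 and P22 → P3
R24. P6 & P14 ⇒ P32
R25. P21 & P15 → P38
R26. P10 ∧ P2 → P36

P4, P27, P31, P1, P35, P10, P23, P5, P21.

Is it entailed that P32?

Forward chaining from the given facts derives: P17, P29, P18, P22, P14, P24, P37, P8.
Rules concluding P32: R9 needs P30; R24 needs P6 — none of these are established.

No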